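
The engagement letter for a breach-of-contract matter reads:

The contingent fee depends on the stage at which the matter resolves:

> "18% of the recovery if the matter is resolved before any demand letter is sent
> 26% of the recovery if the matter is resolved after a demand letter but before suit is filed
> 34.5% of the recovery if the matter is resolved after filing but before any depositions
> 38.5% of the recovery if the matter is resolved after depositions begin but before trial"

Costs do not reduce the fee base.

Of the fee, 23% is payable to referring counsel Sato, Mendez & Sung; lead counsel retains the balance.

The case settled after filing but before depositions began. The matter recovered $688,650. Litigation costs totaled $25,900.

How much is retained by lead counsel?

Fee base is the gross recovery, $688,650; costs are reimbursed separately.
The matter settled after filing but before depositions began, so the 34.5% rate applies.
$688,650 × 34.5% = $237,584.25
Referral share: 23% of $237,584.25 = $54,644.38; lead counsel retains $237,584.25 − $54,644.38 = $182,939.87.

$182,939.87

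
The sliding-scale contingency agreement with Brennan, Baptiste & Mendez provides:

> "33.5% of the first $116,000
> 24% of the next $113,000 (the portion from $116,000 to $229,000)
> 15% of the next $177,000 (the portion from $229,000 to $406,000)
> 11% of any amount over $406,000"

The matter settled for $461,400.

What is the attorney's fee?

$98,624.00

First $116,000 at 33.5% = $38,860.00
Next $113,000 at 24% = $27,120.00
Next $177,000 at 15% = $26,550.00
Remaining $55,400 at 11% = $6,094.00
Fee: $38,860.00 + $27,120.00 + $26,550.00 + $6,094.00 = $98,624.00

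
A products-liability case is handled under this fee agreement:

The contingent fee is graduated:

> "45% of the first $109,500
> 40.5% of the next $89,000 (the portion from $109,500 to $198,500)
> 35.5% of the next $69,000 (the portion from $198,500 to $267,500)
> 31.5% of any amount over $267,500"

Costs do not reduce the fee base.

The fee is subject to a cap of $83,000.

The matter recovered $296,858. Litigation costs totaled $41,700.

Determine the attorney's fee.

$83,000.00

Fee base is the gross recovery, $296,858; costs are reimbursed separately.
First $109,500 at 45% = $49,275.00
Next $89,000 at 40.5% = $36,045.00
Next $69,000 at 35.5% = $24,495.00
Remaining $29,358 at 31.5% = $9,247.77
Fee: $49,275.00 + $36,045.00 + $24,495.00 + $9,247.77 = $119,062.77
$119,062.77 exceeds the $83,000 cap, so the fee is capped at $83,000.00.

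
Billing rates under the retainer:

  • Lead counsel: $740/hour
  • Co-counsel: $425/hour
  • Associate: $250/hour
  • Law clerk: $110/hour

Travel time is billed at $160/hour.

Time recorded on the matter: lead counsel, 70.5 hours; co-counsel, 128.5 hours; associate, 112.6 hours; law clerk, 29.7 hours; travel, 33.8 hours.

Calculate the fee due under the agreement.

Lead counsel: 70.5 × $740 = $52,170.00
Co-counsel: 128.5 × $425 = $54,612.50
Associate: 112.6 × $250 = $28,150.00
Law clerk: 29.7 × $110 = $3,267.00
Subtotal: $52,170.00 + $54,612.50 + $28,150.00 + $3,267.00 = $138,199.50
Travel: 33.8 × $160 = $5,408.00
Total: $138,199.50 + $5,408.00 = $143,607.50

$143,607.50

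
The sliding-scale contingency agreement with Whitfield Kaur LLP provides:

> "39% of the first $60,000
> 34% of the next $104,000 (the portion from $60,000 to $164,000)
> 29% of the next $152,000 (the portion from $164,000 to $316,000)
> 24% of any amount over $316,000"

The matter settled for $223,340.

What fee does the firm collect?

$75,968.60

First $60,000 at 39% = $23,400.00
Next $104,000 at 34% = $35,360.00
Remaining $59,340 at 29% = $17,208.60
Fee: $23,400.00 + $35,360.00 + $17,208.60 = $75,968.60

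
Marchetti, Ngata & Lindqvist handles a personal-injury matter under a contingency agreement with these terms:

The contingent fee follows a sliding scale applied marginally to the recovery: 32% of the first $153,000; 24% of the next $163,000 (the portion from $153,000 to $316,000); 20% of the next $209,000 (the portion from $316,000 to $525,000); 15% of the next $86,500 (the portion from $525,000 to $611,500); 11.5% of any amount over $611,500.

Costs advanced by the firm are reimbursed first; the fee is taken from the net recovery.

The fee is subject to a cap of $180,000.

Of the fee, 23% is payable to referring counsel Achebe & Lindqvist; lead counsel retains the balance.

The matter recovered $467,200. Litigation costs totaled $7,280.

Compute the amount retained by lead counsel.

$89,985.28

Fee base (net of costs): $467,200 − $7,280 = $459,920
First $153,000 at 32% = $48,960.00
Next $163,000 at 24% = $39,120.00
Remaining $143,920 at 20% = $28,784.00
Fee: $48,960.00 + $39,120.00 + $28,784.00 = $116,864.00
$116,864.00 is under the $180,000 cap.
Referral share: 23% of $116,864.00 = $26,878.72; lead counsel retains $116,864.00 − $26,878.72 = $89,985.28.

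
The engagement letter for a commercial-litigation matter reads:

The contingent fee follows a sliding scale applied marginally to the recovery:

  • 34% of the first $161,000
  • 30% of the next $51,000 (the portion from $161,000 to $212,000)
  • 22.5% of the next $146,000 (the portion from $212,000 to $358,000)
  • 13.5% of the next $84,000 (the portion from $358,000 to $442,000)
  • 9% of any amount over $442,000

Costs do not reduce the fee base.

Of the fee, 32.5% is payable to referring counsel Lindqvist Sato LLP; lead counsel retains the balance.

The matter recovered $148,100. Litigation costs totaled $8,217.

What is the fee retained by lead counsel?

$33,988.95

Fee base is the gross recovery, $148,100; costs are reimbursed separately.
First $148,100 at 34% = $50,354.00
Referral share: 32.5% of $50,354.00 = $16,365.05; lead counsel retains $50,354.00 − $16,365.05 = $33,988.95.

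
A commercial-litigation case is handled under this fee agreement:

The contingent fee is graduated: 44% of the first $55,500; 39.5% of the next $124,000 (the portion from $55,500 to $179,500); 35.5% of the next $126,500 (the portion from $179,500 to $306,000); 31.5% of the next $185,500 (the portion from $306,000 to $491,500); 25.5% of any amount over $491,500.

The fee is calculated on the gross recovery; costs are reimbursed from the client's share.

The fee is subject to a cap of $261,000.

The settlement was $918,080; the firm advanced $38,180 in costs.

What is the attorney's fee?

$261,000.00

Fee base is the gross recovery, $918,080; costs are reimbursed separately.
First $55,500 at 44% = $24,420.00
Next $124,000 at 39.5% = $48,980.00
Next $126,500 at 35.5% = $44,907.50
Next $185,500 at 31.5% = $58,432.50
Remaining $426,580 at 25.5% = $108,777.90
Fee: $24,420.00 + $48,980.00 + $44,907.50 + $58,432.50 + $108,777.90 = $285,517.90
$285,517.90 exceeds the $261,000 cap, so the fee is capped at $261,000.00.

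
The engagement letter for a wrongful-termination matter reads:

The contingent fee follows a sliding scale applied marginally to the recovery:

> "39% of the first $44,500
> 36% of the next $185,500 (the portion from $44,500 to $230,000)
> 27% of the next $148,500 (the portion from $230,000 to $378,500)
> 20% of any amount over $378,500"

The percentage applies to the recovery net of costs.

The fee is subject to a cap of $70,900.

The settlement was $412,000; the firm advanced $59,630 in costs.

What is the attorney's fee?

$70,900.00

Fee base (net of costs): $412,000 − $59,630 = $352,370
First $44,500 at 39% = $17,355.00
Next $185,500 at 36% = $66,780.00
Remaining $122,370 at 27% = $33,039.90
Fee: $17,355.00 + $66,780.00 + $33,039.90 = $117,174.90
$117,174.90 exceeds the $70,900 cap, so the fee is capped at $70,900.00.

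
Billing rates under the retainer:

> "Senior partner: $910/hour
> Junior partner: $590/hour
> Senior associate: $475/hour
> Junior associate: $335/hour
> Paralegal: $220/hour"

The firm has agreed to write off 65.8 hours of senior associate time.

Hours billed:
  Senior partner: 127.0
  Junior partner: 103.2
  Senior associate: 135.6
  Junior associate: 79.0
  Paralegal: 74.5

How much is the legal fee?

Senior partner: 127.0 × $910 = $115,570.00
Junior partner: 103.2 × $590 = $60,888.00
Senior associate: 135.6 × $475 = $64,410.00
Junior associate: 79.0 × $335 = $26,465.00
Paralegal: 74.5 × $220 = $16,390.00
Subtotal: $283,723.00
Write-off: 65.8 × $475 = $31,255.00
Total: $283,723.00 − $31,255.00 = $252,468.00

$252,468.00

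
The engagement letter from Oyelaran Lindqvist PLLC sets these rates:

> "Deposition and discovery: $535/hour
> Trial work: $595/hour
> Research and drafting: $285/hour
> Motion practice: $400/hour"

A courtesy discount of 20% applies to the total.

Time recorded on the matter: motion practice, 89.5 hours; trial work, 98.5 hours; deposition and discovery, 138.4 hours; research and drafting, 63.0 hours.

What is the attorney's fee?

$149,125.20

Deposition and discovery: 138.4 × $535 = $74,044.00
Trial work: 98.5 × $595 = $58,607.50
Research and drafting: 63.0 × $285 = $17,955.00
Motion practice: 89.5 × $400 = $35,800.00
Subtotal: $186,406.50
Less 20% discount: −$37,281.30
Total: $186,406.50 − $37,281.30 = $149,125.20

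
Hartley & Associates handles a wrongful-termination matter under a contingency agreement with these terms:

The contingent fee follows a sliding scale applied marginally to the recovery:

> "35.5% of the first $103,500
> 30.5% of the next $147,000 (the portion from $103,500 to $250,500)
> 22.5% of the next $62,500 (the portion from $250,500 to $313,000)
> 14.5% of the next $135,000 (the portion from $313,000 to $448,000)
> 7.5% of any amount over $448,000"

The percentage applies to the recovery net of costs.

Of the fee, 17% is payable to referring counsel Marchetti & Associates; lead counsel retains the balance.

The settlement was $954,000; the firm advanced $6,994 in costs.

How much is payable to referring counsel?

Fee base (net of costs): $954,000 − $6,994 = $947,006
First $103,500 at 35.5% = $36,742.50
Next $147,000 at 30.5% = $44,835.00
Next $62,500 at 22.5% = $14,062.50
Next $135,000 at 14.5% = $19,575.00
Remaining $499,006 at 7.5% = $37,425.45
Fee: $36,742.50 + $44,835.00 + $14,062.50 + $19,575.00 + $37,425.45 = $152,640.45
Referral share: 17% of $152,640.45 = $25,948.88; lead counsel retains $152,640.45 − $25,948.88 = $126,691.57.

$25,948.88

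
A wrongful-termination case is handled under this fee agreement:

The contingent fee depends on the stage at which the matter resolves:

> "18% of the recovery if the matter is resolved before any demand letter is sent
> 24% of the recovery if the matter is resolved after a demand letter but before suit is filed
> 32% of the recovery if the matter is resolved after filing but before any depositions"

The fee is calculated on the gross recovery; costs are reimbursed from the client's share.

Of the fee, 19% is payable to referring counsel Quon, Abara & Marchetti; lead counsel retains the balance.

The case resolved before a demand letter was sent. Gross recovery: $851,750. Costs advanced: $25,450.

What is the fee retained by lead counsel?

Fee base is the gross recovery, $851,750; costs are reimbursed separately.
The matter resolved before a demand letter was sent, so the 18% rate applies.
$851,750 × 18% = $153,315.00
Referral share: 19% of $153,315.00 = $29,129.85; lead counsel retains $153,315.00 − $29,129.85 = $124,185.15.

$124,185.15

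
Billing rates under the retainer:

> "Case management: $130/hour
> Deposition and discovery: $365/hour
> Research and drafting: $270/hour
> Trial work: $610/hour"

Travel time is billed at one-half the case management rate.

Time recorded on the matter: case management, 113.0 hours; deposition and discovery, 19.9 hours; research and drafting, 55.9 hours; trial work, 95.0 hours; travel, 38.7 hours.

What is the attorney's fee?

$97,512.00

Case management: 113.0 × $130 = $14,690.00
Deposition and discovery: 19.9 × $365 = $7,263.50
Research and drafting: 55.9 × $270 = $15,093.00
Trial work: 95.0 × $610 = $57,950.00
Subtotal: $14,690.00 + $7,263.50 + $15,093.00 + $57,950.00 = $94,996.50
Travel: 38.7 × ($130 ÷ 2) = 38.7 × $65.00 = $2,515.50
Total: $94,996.50 + $2,515.50 = $97,512.00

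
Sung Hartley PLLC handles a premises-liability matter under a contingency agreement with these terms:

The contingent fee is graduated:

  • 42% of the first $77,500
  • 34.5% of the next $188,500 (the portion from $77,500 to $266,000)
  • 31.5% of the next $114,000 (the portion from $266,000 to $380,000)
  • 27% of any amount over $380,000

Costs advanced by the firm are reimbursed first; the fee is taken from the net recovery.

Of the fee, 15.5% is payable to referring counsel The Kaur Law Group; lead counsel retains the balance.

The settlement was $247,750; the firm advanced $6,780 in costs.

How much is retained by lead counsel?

Fee base (net of costs): $247,750 − $6,780 = $240,970
First $77,500 at 42% = $32,550.00
Remaining $163,470 at 34.5% = $56,397.15
Fee: $32,550.00 + $56,397.15 = $88,947.15
Referral share: 15.5% of $88,947.15 = $13,786.81; lead counsel retains $88,947.15 − $13,786.81 = $75,160.34.

$75,160.34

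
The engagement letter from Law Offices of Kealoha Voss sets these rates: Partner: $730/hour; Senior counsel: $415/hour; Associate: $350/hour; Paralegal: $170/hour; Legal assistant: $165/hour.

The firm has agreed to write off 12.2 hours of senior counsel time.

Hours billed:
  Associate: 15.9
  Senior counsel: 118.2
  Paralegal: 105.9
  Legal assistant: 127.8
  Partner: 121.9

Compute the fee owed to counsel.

$177,632.00

Partner: 121.9 × $730 = $88,987.00
Senior counsel: 118.2 × $415 = $49,053.00
Associate: 15.9 × $350 = $5,565.00
Paralegal: 105.9 × $170 = $18,003.00
Legal assistant: 127.8 × $165 = $21,087.00
Subtotal: $182,695.00
Write-off: 12.2 × $415 = $5,063.00
Total: $182,695.00 − $5,063.00 = $177,632.00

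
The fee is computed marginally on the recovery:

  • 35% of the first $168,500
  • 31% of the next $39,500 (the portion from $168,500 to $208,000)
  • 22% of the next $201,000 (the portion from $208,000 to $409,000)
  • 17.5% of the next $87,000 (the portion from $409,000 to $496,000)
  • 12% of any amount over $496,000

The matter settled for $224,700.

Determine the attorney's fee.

First $168,500 at 35% = $58,975.00
Next $39,500 at 31% = $12,245.00
Remaining $16,700 at 22% = $3,674.00
Fee: $58,975.00 + $12,245.00 + $3,674.00 = $74,894.00

$74,894.00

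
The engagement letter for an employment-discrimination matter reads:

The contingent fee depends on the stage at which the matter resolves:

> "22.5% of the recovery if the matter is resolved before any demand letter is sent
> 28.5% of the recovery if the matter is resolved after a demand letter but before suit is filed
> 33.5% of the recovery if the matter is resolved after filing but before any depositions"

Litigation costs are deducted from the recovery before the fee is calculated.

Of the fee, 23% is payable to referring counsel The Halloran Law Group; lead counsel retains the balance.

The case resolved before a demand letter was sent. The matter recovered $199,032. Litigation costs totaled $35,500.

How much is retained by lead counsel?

$28,331.92

Fee base (net of costs): $199,032 − $35,500 = $163,532
The matter resolved before a demand letter was sent, so the 22.5% rate applies.
$163,532 × 22.5% = $36,794.70
Referral share: 23% of $36,794.70 = $8,462.78; lead counsel retains $36,794.70 − $8,462.78 = $28,331.92.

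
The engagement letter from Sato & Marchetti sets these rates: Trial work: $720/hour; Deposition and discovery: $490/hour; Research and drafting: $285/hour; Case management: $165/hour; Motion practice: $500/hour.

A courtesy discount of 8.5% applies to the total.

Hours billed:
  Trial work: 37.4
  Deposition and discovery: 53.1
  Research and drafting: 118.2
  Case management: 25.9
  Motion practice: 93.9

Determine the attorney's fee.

Trial work: 37.4 × $720 = $26,928.00
Deposition and discovery: 53.1 × $490 = $26,019.00
Research and drafting: 118.2 × $285 = $33,687.00
Case management: 25.9 × $165 = $4,273.50
Motion practice: 93.9 × $500 = $46,950.00
Subtotal: $137,857.50
Less 8.5% discount: −$11,717.89
Total: $137,857.50 − $11,717.89 = $126,139.61

$126,139.61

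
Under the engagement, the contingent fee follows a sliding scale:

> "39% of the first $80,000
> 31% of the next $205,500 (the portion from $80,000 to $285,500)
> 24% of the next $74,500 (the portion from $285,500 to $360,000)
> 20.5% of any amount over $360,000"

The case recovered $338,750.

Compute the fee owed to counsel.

$107,685.00

First $80,000 at 39% = $31,200.00
Next $205,500 at 31% = $63,705.00
Remaining $53,250 at 24% = $12,780.00
Fee: $31,200.00 + $63,705.00 + $12,780.00 = $107,685.00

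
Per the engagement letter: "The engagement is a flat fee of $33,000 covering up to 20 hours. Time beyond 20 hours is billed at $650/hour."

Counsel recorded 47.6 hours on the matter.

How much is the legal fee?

Flat fee: $33,000.00
Excess hours: 47.6 − 20 = 27.6
Overrun: 27.6 × $650 = $17,940.00
Total: $33,000.00 + $17,940.00 = $50,940.00

$50,940.00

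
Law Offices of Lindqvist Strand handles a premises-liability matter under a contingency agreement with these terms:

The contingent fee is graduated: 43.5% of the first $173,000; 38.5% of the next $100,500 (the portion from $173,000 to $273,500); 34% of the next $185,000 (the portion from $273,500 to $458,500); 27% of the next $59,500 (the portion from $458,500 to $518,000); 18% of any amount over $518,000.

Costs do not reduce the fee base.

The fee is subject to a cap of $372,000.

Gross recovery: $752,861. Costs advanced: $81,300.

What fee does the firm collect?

Fee base is the gross recovery, $752,861; costs are reimbursed separately.
First $173,000 at 43.5% = $75,255.00
Next $100,500 at 38.5% = $38,692.50
Next $185,000 at 34% = $62,900.00
Next $59,500 at 27% = $16,065.00
Remaining $234,861 at 18% = $42,274.98
Fee: $75,255.00 + $38,692.50 + $62,900.00 + $16,065.00 + $42,274.98 = $235,187.48
$235,187.48 is under the $372,000 cap.

$235,187.48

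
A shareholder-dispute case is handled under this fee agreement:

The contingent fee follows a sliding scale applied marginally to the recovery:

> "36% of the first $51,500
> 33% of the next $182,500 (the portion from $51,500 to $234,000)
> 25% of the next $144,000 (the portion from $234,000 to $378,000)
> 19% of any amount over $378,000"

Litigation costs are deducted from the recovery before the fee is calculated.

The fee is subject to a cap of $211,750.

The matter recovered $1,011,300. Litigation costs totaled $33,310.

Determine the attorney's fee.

Fee base (net of costs): $1,011,300 − $33,310 = $977,990
First $51,500 at 36% = $18,540.00
Next $182,500 at 33% = $60,225.00
Next $144,000 at 25% = $36,000.00
Remaining $599,990 at 19% = $113,998.10
Fee: $18,540.00 + $60,225.00 + $36,000.00 + $113,998.10 = $228,763.10
$228,763.10 exceeds the $211,750 cap, so the fee is capped at $211,750.00.

$211,750.00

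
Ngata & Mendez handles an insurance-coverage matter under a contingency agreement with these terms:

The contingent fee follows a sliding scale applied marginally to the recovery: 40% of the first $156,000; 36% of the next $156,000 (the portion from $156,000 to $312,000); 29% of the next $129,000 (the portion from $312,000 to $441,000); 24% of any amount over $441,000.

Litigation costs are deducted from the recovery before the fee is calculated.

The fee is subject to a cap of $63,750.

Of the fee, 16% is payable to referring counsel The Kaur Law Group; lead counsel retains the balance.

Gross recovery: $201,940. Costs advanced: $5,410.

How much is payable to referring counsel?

$10,200.00

Fee base (net of costs): $201,940 − $5,410 = $196,530
First $156,000 at 40% = $62,400.00
Remaining $40,530 at 36% = $14,590.80
Fee: $62,400.00 + $14,590.80 = $76,990.80
$76,990.80 exceeds the $63,750 cap, so the fee is capped at $63,750.00.
Referral share: 16% of $63,750.00 = $10,200.00; lead counsel retains $63,750.00 − $10,200.00 = $53,550.00.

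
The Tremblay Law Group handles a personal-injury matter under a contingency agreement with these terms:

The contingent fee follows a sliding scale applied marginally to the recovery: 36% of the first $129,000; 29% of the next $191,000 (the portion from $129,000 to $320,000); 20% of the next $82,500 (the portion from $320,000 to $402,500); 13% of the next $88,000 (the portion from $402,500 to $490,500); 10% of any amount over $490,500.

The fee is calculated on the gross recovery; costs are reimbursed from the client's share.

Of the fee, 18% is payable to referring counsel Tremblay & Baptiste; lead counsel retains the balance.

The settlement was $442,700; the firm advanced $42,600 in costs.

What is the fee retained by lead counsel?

$101,315.92

Fee base is the gross recovery, $442,700; costs are reimbursed separately.
First $129,000 at 36% = $46,440.00
Next $191,000 at 29% = $55,390.00
Next $82,500 at 20% = $16,500.00
Remaining $40,200 at 13% = $5,226.00
Fee: $46,440.00 + $55,390.00 + $16,500.00 + $5,226.00 = $123,556.00
Referral share: 18% of $123,556.00 = $22,240.08; lead counsel retains $123,556.00 − $22,240.08 = $101,315.92.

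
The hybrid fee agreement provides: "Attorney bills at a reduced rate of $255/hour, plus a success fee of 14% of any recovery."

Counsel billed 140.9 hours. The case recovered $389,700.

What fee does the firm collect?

Hourly: 140.9 × $255 = $35,929.50
Success fee: 14% of $389,700 = $54,558.00
Total: $35,929.50 + $54,558.00 = $90,487.50

$90,487.50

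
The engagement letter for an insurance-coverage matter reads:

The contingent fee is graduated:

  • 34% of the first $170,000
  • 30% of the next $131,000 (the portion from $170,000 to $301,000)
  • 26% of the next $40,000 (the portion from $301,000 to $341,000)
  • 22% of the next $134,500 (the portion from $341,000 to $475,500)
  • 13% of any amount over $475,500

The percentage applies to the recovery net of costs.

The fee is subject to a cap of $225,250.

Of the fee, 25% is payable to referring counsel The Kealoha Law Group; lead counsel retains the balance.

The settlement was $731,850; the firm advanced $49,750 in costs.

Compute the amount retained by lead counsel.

$122,961.00

Fee base (net of costs): $731,850 − $49,750 = $682,100
First $170,000 at 34% = $57,800.00
Next $131,000 at 30% = $39,300.00
Next $40,000 at 26% = $10,400.00
Next $134,500 at 22% = $29,590.00
Remaining $206,600 at 13% = $26,858.00
Fee: $57,800.00 + $39,300.00 + $10,400.00 + $29,590.00 + $26,858.00 = $163,948.00
$163,948.00 is under the $225,250 cap.
Referral share: 25% of $163,948.00 = $40,987.00; lead counsel retains $163,948.00 − $40,987.00 = $122,961.00.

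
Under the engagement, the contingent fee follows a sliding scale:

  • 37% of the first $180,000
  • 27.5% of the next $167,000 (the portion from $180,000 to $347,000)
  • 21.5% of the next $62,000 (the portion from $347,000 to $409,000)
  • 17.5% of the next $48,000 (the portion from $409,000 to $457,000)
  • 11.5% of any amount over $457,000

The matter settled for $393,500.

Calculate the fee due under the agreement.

$122,522.50

First $180,000 at 37% = $66,600.00
Next $167,000 at 27.5% = $45,925.00
Remaining $46,500 at 21.5% = $9,997.50
Fee: $66,600.00 + $45,925.00 + $9,997.50 = $122,522.50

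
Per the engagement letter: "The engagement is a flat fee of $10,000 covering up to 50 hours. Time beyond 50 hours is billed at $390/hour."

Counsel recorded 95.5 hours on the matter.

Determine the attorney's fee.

Flat fee: $10,000.00
Excess hours: 95.5 − 50 = 45.5
Overrun: 45.5 × $390 = $17,745.00
Total: $10,000.00 + $17,745.00 = $27,745.00

$27,745.00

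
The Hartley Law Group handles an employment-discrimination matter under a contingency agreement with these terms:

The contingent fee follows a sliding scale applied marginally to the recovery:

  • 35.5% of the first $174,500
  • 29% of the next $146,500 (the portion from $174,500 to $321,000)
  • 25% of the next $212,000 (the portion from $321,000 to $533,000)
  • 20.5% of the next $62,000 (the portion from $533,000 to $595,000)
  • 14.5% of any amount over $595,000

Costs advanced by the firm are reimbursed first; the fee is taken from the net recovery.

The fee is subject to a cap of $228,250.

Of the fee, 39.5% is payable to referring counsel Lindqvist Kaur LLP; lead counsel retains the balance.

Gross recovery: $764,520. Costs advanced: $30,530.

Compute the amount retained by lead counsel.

$115,129.11

Fee base (net of costs): $764,520 − $30,530 = $733,990
First $174,500 at 35.5% = $61,947.50
Next $146,500 at 29% = $42,485.00
Next $212,000 at 25% = $53,000.00
Next $62,000 at 20.5% = $12,710.00
Remaining $138,990 at 14.5% = $20,153.55
Fee: $61,947.50 + $42,485.00 + $53,000.00 + $12,710.00 + $20,153.55 = $190,296.05
$190,296.05 is under the $228,250 cap.
Referral share: 39.5% of $190,296.05 = $75,166.94; lead counsel retains $190,296.05 − $75,166.94 = $115,129.11.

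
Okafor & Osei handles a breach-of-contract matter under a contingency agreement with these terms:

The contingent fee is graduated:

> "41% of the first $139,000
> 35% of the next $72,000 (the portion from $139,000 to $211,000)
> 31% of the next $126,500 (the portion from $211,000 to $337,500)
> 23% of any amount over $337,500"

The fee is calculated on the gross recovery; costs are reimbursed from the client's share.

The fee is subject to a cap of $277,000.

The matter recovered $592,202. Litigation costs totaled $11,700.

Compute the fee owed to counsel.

Fee base is the gross recovery, $592,202; costs are reimbursed separately.
First $139,000 at 41% = $56,990.00
Next $72,000 at 35% = $25,200.00
Next $126,500 at 31% = $39,215.00
Remaining $254,702 at 23% = $58,581.46
Fee: $56,990.00 + $25,200.00 + $39,215.00 + $58,581.46 = $179,986.46
$179,986.46 is under the $277,000 cap.

$179,986.46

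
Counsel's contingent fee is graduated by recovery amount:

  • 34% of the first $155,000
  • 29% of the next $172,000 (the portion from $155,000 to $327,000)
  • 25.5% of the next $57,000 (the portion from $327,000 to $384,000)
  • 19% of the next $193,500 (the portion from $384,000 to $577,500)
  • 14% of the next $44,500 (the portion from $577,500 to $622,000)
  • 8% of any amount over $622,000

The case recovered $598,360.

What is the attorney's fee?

$156,800.40

First $155,000 at 34% = $52,700.00
Next $172,000 at 29% = $49,880.00
Next $57,000 at 25.5% = $14,535.00
Next $193,500 at 19% = $36,765.00
Remaining $20,860 at 14% = $2,920.40
Fee: $52,700.00 + $49,880.00 + $14,535.00 + $36,765.00 + $2,920.40 = $156,800.40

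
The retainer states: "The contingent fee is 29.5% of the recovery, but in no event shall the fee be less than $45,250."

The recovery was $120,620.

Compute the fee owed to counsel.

$45,250.00

29.5% of $120,620 = $35,582.90
That is below the $45,250 minimum, so the minimum applies.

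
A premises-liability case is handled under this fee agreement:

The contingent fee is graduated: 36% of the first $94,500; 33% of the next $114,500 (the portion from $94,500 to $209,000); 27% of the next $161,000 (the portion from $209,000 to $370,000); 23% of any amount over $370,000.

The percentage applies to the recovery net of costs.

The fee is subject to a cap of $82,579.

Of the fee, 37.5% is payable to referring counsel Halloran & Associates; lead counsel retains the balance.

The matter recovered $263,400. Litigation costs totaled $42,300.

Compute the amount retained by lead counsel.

Fee base (net of costs): $263,400 − $42,300 = $221,100
First $94,500 at 36% = $34,020.00
Next $114,500 at 33% = $37,785.00
Remaining $12,100 at 27% = $3,267.00
Fee: $34,020.00 + $37,785.00 + $3,267.00 = $75,072.00
$75,072.00 is under the $82,579 cap.
Referral share: 37.5% of $75,072.00 = $28,152.00; lead counsel retains $75,072.00 − $28,152.00 = $46,920.00.

$46,920.00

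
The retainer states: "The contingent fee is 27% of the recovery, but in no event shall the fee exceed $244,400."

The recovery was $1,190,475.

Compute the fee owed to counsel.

$244,400.00

27% of $1,190,475 = $321,428.25
That exceeds the $244,400 cap, so the fee is capped at $244,400.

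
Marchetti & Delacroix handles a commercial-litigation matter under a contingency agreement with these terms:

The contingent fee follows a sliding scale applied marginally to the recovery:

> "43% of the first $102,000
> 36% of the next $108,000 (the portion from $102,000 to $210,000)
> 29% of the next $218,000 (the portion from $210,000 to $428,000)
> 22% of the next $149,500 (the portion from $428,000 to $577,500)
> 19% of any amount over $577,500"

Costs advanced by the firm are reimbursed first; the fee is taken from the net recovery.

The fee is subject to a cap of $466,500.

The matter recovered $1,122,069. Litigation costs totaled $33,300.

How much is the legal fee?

Fee base (net of costs): $1,122,069 − $33,300 = $1,088,769
First $102,000 at 43% = $43,860.00
Next $108,000 at 36% = $38,880.00
Next $218,000 at 29% = $63,220.00
Next $149,500 at 22% = $32,890.00
Remaining $511,269 at 19% = $97,141.11
Fee: $43,860.00 + $38,880.00 + $63,220.00 + $32,890.00 + $97,141.11 = $275,991.11
$275,991.11 is under the $466,500 cap.

$275,991.11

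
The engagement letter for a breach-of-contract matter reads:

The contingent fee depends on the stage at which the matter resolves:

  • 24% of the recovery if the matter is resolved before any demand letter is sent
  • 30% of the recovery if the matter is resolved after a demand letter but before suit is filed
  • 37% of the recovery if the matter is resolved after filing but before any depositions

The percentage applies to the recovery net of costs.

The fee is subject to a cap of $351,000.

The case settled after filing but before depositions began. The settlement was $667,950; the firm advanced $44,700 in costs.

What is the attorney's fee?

$230,602.50

Fee base (net of costs): $667,950 − $44,700 = $623,250
The matter settled after filing but before depositions began, so the 37% rate applies.
$623,250 × 37% = $230,602.50
$230,602.50 is under the $351,000 cap.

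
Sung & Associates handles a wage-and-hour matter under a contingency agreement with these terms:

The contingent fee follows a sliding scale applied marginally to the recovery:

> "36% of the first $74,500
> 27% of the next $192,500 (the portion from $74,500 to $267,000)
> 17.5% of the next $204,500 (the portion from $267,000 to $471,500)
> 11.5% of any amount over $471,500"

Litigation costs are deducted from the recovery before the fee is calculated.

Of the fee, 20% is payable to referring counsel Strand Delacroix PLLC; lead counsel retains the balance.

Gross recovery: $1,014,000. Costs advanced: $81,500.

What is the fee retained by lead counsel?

Fee base (net of costs): $1,014,000 − $81,500 = $932,500
First $74,500 at 36% = $26,820.00
Next $192,500 at 27% = $51,975.00
Next $204,500 at 17.5% = $35,787.50
Remaining $461,000 at 11.5% = $53,015.00
Fee: $26,820.00 + $51,975.00 + $35,787.50 + $53,015.00 = $167,597.50
Referral share: 20% of $167,597.50 = $33,519.50; lead counsel retains $167,597.50 − $33,519.50 = $134,078.00.

$134,078.00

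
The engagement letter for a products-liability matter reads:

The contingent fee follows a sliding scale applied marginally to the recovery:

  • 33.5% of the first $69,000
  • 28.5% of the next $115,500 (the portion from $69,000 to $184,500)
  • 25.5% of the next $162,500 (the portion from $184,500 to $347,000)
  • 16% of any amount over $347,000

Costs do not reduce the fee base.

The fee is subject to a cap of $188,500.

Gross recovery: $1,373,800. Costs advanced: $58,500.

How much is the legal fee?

$188,500.00

Fee base is the gross recovery, $1,373,800; costs are reimbursed separately.
First $69,000 at 33.5% = $23,115.00
Next $115,500 at 28.5% = $32,917.50
Next $162,500 at 25.5% = $41,437.50
Remaining $1,026,800 at 16% = $164,288.00
Fee: $23,115.00 + $32,917.50 + $41,437.50 + $164,288.00 = $261,758.00
$261,758.00 exceeds the $188,500 cap, so the fee is capped at $188,500.00.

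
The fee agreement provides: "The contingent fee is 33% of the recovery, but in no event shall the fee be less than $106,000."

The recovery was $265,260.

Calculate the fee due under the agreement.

33% of $265,260 = $87,535.80
That is below the $106,000 minimum, so the minimum applies.

$106,000.00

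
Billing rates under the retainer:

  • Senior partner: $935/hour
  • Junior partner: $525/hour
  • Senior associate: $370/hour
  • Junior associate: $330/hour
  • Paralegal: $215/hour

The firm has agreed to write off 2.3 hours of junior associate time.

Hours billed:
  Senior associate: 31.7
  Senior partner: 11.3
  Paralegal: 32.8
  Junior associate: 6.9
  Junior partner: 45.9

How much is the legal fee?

$54,962.00

Senior partner: 11.3 × $935 = $10,565.50
Junior partner: 45.9 × $525 = $24,097.50
Senior associate: 31.7 × $370 = $11,729.00
Junior associate: 6.9 × $330 = $2,277.00
Paralegal: 32.8 × $215 = $7,052.00
Subtotal: $55,721.00
Write-off: 2.3 × $330 = $759.00
Total: $55,721.00 − $759.00 = $54,962.00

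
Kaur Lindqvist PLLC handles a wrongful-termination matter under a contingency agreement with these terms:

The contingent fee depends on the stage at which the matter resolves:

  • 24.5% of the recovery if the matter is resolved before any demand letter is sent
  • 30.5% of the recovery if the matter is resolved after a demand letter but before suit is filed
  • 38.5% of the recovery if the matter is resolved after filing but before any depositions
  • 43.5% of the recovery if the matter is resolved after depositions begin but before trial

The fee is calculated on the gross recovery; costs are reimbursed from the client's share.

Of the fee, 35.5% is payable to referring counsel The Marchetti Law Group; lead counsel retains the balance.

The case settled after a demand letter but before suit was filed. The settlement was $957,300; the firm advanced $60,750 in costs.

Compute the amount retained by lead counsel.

$188,324.84

Fee base is the gross recovery, $957,300; costs are reimbursed separately.
The matter settled after a demand letter but before suit was filed, so the 30.5% rate applies.
$957,300 × 30.5% = $291,976.50
Referral share: 35.5% of $291,976.50 = $103,651.66; lead counsel retains $291,976.50 − $103,651.66 = $188,324.84.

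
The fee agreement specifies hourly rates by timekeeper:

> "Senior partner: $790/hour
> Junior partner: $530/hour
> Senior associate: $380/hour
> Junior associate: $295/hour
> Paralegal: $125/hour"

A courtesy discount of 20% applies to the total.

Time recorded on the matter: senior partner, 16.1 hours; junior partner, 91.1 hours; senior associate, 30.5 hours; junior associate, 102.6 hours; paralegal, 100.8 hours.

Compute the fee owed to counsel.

$92,367.20

Senior partner: 16.1 × $790 = $12,719.00
Junior partner: 91.1 × $530 = $48,283.00
Senior associate: 30.5 × $380 = $11,590.00
Junior associate: 102.6 × $295 = $30,267.00
Paralegal: 100.8 × $125 = $12,600.00
Subtotal: $115,459.00
Less 20% discount: −$23,091.80
Total: $115,459.00 − $23,091.80 = $92,367.20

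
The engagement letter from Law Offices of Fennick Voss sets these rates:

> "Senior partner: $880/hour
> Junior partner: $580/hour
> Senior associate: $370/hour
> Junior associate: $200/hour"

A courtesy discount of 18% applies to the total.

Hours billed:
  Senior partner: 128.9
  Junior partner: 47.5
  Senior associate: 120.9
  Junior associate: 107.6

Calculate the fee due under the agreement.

Senior partner: 128.9 × $880 = $113,432.00
Junior partner: 47.5 × $580 = $27,550.00
Senior associate: 120.9 × $370 = $44,733.00
Junior associate: 107.6 × $200 = $21,520.00
Subtotal: $207,235.00
Less 18% discount: −$37,302.30
Total: $207,235.00 − $37,302.30 = $169,932.70

$169,932.70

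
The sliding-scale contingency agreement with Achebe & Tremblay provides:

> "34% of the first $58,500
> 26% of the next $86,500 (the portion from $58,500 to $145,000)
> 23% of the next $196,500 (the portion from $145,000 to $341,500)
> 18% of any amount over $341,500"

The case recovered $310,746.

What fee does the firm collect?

$80,501.58

First $58,500 at 34% = $19,890.00
Next $86,500 at 26% = $22,490.00
Remaining $165,746 at 23% = $38,121.58
Fee: $19,890.00 + $22,490.00 + $38,121.58 = $80,501.58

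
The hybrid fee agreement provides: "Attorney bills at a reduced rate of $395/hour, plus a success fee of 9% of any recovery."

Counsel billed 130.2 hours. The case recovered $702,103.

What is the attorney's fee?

Hourly: 130.2 × $395 = $51,429.00
Success fee: 9% of $702,103 = $63,189.27
Total: $51,429.00 + $63,189.27 = $114,618.27

$114,618.27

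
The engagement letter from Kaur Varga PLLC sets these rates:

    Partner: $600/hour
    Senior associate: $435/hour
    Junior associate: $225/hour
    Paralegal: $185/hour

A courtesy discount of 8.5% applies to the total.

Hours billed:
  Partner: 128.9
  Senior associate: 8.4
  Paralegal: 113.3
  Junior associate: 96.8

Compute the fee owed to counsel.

Partner: 128.9 × $600 = $77,340.00
Senior associate: 8.4 × $435 = $3,654.00
Junior associate: 96.8 × $225 = $21,780.00
Paralegal: 113.3 × $185 = $20,960.50
Subtotal: $123,734.50
Less 8.5% discount: −$10,517.43
Total: $123,734.50 − $10,517.43 = $113,217.07

$113,217.07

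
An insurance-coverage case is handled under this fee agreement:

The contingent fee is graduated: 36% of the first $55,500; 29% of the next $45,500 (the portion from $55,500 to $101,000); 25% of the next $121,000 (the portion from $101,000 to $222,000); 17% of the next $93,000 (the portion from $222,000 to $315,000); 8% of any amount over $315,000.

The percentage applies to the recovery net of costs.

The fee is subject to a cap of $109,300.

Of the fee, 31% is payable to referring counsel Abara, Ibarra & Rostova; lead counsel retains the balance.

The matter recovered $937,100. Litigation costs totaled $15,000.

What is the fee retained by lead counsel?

$75,417.00

Fee base (net of costs): $937,100 − $15,000 = $922,100
First $55,500 at 36% = $19,980.00
Next $45,500 at 29% = $13,195.00
Next $121,000 at 25% = $30,250.00
Next $93,000 at 17% = $15,810.00
Remaining $607,100 at 8% = $48,568.00
Fee: $19,980.00 + $13,195.00 + $30,250.00 + $15,810.00 + $48,568.00 = $127,803.00
$127,803.00 exceeds the $109,300 cap, so the fee is capped at $109,300.00.
Referral share: 31% of $109,300.00 = $33,883.00; lead counsel retains $109,300.00 − $33,883.00 = $75,417.00.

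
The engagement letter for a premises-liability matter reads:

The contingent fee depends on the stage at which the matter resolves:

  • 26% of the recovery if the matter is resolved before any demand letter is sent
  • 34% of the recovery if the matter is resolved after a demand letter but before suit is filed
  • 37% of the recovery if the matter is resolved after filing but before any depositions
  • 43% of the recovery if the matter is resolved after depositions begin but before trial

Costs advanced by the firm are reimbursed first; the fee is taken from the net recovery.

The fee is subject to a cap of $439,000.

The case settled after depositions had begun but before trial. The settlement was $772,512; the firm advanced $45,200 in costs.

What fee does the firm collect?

Fee base (net of costs): $772,512 − $45,200 = $727,312
The matter settled after depositions had begun but before trial, so the 43% rate applies.
$727,312 × 43% = $312,744.16
$312,744.16 is under the $439,000 cap.

$312,744.16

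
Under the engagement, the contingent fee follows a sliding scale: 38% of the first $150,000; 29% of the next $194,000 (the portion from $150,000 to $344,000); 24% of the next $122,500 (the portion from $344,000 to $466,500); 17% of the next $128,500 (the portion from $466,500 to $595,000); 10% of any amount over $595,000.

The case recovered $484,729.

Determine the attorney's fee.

First $150,000 at 38% = $57,000.00
Next $194,000 at 29% = $56,260.00
Next $122,500 at 24% = $29,400.00
Remaining $18,229 at 17% = $3,098.93
Fee: $57,000.00 + $56,260.00 + $29,400.00 + $3,098.93 = $145,758.93

$145,758.93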